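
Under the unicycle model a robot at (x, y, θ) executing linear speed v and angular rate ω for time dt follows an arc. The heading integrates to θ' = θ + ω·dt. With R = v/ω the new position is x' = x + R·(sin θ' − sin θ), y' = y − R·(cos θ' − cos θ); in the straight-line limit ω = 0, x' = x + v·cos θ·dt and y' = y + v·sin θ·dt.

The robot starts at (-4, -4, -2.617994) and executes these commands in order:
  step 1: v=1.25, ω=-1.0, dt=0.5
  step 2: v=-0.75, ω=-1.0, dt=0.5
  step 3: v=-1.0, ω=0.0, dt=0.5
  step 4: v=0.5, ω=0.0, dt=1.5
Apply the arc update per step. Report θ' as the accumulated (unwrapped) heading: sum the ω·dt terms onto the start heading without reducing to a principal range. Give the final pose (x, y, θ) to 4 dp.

(-4.4560, -4.1358, -3.6180)

step 1: θ'=-3.1180 (R=-1.2500) → pose (-4.5955, -4.1671, -3.1180)
step 2: θ'=-3.6180 (R=0.7500) → pose (-4.2339, -4.2504, -3.6180)
step 3: θ'=-3.6180 (straight) → pose (-3.7895, -4.4797, -3.6180)
step 4: θ'=-3.6180 (straight) → pose (-4.4560, -4.1358, -3.6180)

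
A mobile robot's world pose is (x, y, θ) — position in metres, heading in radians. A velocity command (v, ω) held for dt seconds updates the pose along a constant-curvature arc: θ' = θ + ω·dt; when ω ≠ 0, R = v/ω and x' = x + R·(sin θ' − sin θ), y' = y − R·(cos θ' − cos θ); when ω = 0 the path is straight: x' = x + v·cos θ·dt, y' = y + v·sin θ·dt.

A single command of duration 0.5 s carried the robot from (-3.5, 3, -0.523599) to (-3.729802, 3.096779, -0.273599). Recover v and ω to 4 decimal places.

Δθ = -0.273599 − -0.523599 = 0.250000
ω = Δθ/dt = 0.250000/0.5 = 0.5000
R = Δx/(sin θ' − sin θ) = -1.0000
v = R·ω = -1.0000·0.5000 = -0.5000

v = -0.5000, ω = 0.5000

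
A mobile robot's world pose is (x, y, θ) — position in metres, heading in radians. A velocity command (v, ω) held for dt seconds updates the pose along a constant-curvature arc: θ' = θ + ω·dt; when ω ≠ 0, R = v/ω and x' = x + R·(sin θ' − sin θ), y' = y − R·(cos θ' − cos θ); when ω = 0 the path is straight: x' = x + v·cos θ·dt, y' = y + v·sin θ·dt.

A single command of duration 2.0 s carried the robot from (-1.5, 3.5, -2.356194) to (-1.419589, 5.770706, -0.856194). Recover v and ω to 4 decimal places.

v = -1.2500, ω = 0.7500

Δθ = -0.856194 − -2.356194 = 1.500000
ω = Δθ/dt = 1.500000/2.0 = 0.7500
R = −Δy/(cos θ' − cos θ) = -1.6667
v = R·ω = -1.6667·0.7500 = -1.2500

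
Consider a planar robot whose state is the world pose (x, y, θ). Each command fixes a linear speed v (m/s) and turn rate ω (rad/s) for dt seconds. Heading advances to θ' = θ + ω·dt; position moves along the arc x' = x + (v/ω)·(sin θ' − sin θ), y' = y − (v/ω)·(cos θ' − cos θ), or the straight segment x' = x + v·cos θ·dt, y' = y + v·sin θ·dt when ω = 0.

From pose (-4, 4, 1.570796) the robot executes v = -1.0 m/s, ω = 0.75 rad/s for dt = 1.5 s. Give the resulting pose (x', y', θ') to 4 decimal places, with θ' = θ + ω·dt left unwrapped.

θ' = 1.5708 + 0.75·1.5 = 2.6958
R = v/ω = -1.0/0.75 = -1.3333
x' = -4 + -1.3333·(sin 2.6958 − sin 1.5708) = -3.2416
y' = 4 − -1.3333·(cos 2.6958 − cos 1.5708) = 2.7970

(-3.2416, 2.7970, 2.6958)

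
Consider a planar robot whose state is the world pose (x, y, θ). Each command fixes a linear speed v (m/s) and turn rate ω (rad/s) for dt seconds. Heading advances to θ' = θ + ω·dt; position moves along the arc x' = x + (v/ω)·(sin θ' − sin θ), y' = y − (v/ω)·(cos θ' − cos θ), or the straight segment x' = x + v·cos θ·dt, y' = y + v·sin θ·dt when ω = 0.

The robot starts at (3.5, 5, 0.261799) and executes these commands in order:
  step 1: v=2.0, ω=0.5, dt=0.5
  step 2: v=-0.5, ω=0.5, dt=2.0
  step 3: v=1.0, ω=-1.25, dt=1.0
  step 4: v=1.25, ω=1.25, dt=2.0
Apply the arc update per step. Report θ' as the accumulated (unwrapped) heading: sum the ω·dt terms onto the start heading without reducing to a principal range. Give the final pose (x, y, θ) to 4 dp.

step 1: θ'=0.5118 (R=4.0000) → pose (4.4237, 5.3762, 0.5118)
step 2: θ'=1.5118 (R=-1.0000) → pose (3.9152, 4.5633, 1.5118)
step 3: θ'=0.2618 (R=-0.8000) → pose (4.5068, 5.2889, 0.2618)
step 4: θ'=2.7618 (R=1.0000) → pose (4.6187, 7.1836, 2.7618)

(4.6187, 7.1836, 2.7618)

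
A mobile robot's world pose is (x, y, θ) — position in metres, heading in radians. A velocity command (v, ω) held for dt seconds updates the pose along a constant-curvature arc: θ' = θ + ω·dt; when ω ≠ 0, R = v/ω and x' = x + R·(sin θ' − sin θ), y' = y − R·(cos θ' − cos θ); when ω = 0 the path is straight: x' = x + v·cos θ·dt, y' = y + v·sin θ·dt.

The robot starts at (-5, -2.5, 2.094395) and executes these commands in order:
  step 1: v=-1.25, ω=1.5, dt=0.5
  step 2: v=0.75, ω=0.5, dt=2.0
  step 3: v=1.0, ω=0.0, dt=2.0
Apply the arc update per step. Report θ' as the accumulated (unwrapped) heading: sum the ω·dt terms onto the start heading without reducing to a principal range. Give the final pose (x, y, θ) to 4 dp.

(-7.4572, -4.4625, 3.8444)

step 1: θ'=2.8444 (R=-0.8333) → pose (-4.5223, -2.8801, 2.8444)
step 2: θ'=3.8444 (R=1.5000) → pose (-5.9311, -3.1698, 3.8444)
step 3: θ'=3.8444 (straight) → pose (-7.4572, -4.4625, 3.8444)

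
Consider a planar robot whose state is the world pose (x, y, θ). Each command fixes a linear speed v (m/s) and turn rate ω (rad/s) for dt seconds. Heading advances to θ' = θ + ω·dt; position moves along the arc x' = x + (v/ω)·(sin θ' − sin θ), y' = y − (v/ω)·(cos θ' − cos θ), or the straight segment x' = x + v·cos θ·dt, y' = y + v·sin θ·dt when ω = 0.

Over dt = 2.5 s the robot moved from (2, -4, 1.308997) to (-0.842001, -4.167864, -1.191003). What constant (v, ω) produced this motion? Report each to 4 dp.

Δθ = -1.191003 − 1.308997 = -2.500000
ω = Δθ/dt = -2.500000/2.5 = -1.0000
R = Δx/(sin θ' − sin θ) = 1.5000
v = R·ω = 1.5000·-1.0000 = -1.5000

v = -1.5000, ω = -1.0000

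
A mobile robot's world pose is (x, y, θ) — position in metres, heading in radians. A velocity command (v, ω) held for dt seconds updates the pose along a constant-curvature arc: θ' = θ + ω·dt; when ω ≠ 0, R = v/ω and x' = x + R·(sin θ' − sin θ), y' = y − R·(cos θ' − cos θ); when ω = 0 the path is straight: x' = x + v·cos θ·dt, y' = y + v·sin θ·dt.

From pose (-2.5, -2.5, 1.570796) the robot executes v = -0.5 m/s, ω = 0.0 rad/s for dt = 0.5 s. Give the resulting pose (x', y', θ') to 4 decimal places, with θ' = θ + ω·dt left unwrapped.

θ' = 1.5708 + 0.0·0.5 = 1.5708
ω = 0 → straight: x' = -2.5 + -0.5·cos(1.5708)·0.5 = -2.5000
y' = -2.5 + -0.5·sin(1.5708)·0.5 = -2.7500

(-2.5000, -2.7500, 1.5708)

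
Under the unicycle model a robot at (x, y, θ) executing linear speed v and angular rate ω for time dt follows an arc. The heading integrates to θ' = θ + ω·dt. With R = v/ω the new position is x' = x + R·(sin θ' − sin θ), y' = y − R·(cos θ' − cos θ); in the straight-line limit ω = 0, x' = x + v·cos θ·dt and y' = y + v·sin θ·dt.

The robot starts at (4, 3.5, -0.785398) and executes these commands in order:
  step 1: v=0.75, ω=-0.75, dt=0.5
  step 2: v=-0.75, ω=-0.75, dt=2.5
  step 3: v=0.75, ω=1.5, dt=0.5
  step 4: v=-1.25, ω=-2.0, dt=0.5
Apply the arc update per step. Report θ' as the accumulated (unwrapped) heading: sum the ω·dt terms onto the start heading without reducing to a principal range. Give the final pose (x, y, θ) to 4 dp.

(5.2578, 4.6247, -3.2854)

step 1: θ'=-1.1604 (R=-1.0000) → pose (4.2099, 3.1919, -1.1604)
step 2: θ'=-3.0354 (R=1.0000) → pose (5.0208, 4.5852, -3.0354)
step 3: θ'=-2.2854 (R=0.5000) → pose (4.6961, 4.4157, -2.2854)
step 4: θ'=-3.2854 (R=0.6250) → pose (5.2578, 4.6247, -3.2854)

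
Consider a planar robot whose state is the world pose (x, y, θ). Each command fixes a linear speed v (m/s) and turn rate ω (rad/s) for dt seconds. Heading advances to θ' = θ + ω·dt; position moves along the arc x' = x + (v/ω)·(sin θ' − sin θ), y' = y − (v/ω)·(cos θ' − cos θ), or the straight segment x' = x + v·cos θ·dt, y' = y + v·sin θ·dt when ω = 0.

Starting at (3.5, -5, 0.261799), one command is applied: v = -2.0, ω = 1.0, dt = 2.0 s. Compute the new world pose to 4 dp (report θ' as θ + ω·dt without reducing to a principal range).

θ' = 0.2618 + 1.0·2.0 = 2.2618
R = v/ω = -2.0/1.0 = -2.0000
x' = 3.5 + -2.0000·(sin 2.2618 − sin 0.2618) = 2.4764
y' = -5 − -2.0000·(cos 2.2618 − cos 0.2618) = -8.2065

(2.4764, -8.2065, 2.2618)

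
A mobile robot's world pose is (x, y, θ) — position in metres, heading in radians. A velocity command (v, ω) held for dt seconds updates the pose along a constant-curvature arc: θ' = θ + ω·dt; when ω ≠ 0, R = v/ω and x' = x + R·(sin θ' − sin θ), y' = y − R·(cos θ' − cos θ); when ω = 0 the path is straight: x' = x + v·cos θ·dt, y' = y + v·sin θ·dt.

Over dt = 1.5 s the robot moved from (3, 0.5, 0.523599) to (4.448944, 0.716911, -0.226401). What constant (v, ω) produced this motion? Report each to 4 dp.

v = 1.0000, ω = -0.5000

Δθ = -0.226401 − 0.523599 = -0.750000
ω = Δθ/dt = -0.750000/1.5 = -0.5000
R = Δx/(sin θ' − sin θ) = -2.0000
v = R·ω = -2.0000·-0.5000 = 1.0000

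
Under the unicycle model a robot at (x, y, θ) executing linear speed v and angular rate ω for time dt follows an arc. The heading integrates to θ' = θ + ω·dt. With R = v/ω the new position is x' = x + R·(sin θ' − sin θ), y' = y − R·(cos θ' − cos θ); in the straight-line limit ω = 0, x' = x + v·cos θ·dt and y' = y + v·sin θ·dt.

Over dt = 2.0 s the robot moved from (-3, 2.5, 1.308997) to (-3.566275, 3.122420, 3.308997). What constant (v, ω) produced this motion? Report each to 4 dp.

Δθ = 3.308997 − 1.308997 = 2.000000
ω = Δθ/dt = 2.000000/2.0 = 1.0000
R = −Δy/(cos θ' − cos θ) = 0.5000
v = R·ω = 0.5000·1.0000 = 0.5000

v = 0.5000, ω = 1.0000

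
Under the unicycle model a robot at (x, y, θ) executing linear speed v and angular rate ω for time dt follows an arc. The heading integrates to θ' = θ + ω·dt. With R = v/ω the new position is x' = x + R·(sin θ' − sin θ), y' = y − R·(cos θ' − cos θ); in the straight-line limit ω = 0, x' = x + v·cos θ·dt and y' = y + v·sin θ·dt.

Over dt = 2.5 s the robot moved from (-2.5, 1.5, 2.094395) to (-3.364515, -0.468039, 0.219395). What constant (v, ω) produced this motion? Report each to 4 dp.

Δθ = 0.219395 − 2.094395 = -1.875000
ω = Δθ/dt = -1.875000/2.5 = -0.7500
R = −Δy/(cos θ' − cos θ) = 1.3333
v = R·ω = 1.3333·-0.7500 = -1.0000

v = -1.0000, ω = -0.7500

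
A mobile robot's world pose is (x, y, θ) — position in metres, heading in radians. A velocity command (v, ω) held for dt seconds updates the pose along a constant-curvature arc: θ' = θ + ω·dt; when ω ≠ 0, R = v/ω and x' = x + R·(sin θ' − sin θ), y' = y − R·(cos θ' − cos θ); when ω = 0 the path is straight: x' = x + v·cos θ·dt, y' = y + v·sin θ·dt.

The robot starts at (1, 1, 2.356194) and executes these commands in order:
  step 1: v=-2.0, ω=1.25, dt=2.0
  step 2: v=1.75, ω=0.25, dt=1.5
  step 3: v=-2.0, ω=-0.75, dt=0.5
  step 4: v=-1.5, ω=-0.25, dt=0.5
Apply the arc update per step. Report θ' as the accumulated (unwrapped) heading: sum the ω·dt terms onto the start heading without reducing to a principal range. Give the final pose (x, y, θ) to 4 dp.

(4.1795, 1.5801, 4.7312)

step 1: θ'=4.8562 (R=-1.6000) → pose (3.7149, 2.3607, 4.8562)
step 2: θ'=5.2312 (R=7.0000) → pose (4.5637, -0.1071, 5.2312)
step 3: θ'=4.8562 (R=2.6667) → pose (4.2403, 0.8330, 4.8562)
step 4: θ'=4.7312 (R=6.0000) → pose (4.1795, 1.5801, 4.7312)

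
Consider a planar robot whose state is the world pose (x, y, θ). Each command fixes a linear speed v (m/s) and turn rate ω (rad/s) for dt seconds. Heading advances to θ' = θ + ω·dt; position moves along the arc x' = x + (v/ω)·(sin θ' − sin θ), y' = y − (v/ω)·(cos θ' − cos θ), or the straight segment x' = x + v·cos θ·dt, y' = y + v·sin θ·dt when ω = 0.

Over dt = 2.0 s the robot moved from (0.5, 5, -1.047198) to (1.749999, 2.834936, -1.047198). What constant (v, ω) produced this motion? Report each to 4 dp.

v = 1.2500, ω = 0.0000

Δθ = -1.047198 − -1.047198 = 0.000000
ω = Δθ/dt = 0.000000/2.0 = 0.0000
ω = 0 → v = (Δx·cos θ + Δy·sin θ)/dt = 1.2500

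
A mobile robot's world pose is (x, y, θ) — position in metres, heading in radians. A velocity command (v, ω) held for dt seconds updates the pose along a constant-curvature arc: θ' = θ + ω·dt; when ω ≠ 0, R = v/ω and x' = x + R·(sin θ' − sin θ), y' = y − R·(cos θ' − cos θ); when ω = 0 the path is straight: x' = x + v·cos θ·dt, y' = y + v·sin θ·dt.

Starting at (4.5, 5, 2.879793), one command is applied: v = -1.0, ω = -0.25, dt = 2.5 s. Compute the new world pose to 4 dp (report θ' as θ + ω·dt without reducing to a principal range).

θ' = 2.8798 + -0.25·2.5 = 2.2548
R = v/ω = -1.0/-0.25 = 4.0000
x' = 4.5 + 4.0000·(sin 2.2548 − sin 2.8798) = 6.5649
y' = 5 − 4.0000·(cos 2.2548 − cos 2.8798) = 3.6639

(6.5649, 3.6639, 2.2548)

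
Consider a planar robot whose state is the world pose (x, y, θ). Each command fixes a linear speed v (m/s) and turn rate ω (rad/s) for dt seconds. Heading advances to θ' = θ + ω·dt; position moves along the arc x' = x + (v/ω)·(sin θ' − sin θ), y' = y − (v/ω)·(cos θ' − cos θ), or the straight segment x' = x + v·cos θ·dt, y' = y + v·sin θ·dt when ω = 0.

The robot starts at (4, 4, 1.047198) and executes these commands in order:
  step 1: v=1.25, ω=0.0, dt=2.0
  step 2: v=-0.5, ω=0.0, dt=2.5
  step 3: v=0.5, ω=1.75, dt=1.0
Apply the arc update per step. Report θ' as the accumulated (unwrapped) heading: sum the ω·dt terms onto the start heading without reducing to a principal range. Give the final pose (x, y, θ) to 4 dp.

(4.4740, 5.4943, 2.7972)

step 1: θ'=1.0472 (straight) → pose (5.2500, 6.1651, 1.0472)
step 2: θ'=1.0472 (straight) → pose (4.6250, 5.0825, 1.0472)
step 3: θ'=2.7972 (R=0.2857) → pose (4.4740, 5.4943, 2.7972)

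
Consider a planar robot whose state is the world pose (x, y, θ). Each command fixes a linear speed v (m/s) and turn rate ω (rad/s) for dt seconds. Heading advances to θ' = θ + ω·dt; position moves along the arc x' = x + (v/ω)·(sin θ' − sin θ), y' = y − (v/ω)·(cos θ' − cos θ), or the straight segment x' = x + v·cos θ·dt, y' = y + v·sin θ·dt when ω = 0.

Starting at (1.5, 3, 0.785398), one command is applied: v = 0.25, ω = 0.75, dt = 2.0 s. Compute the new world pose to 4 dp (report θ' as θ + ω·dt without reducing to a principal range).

(1.5161, 3.4541, 2.2854)

θ' = 0.7854 + 0.75·2.0 = 2.2854
R = v/ω = 0.25/0.75 = 0.3333
x' = 1.5 + 0.3333·(sin 2.2854 − sin 0.7854) = 1.5161
y' = 3 − 0.3333·(cos 2.2854 − cos 0.7854) = 3.4541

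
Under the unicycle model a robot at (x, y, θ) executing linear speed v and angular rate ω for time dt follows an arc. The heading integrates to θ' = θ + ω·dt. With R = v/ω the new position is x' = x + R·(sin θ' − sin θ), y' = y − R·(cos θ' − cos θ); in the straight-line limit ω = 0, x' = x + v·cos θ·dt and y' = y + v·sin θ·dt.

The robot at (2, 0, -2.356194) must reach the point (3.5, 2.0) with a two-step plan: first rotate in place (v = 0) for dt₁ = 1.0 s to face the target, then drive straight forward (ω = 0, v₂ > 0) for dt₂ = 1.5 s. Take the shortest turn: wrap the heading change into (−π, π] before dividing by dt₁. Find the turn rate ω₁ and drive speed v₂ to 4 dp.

ω₁ = -2.9997, v₂ = 1.6667

heading to target = atan2(2−0, 3.5−2) = 0.9273
Δθ = wrap(0.9273 − -2.3562) = -2.9997; ω₁ = Δθ/dt₁ = -2.9997
distance = √((3.5−2)² + (2−0)²) = 2.5000; v₂ = distance/dt₂ = 1.6667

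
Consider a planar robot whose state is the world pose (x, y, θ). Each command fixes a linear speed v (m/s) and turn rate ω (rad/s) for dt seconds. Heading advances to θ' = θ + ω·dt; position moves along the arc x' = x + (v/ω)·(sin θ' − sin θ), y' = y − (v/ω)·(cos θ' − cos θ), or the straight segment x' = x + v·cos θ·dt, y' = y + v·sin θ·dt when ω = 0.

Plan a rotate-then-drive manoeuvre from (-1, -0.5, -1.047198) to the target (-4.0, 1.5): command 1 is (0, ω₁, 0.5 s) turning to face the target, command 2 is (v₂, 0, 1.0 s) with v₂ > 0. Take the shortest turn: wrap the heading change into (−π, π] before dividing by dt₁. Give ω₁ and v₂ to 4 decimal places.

ω₁ = -5.3648, v₂ = 3.6056

heading to target = atan2(1.5−-0.5, -4−-1) = 2.5536
Δθ = wrap(2.5536 − -1.0472) = -2.6824; ω₁ = Δθ/dt₁ = -5.3648
distance = √((-4−-1)² + (1.5−-0.5)²) = 3.6056; v₂ = distance/dt₂ = 3.6056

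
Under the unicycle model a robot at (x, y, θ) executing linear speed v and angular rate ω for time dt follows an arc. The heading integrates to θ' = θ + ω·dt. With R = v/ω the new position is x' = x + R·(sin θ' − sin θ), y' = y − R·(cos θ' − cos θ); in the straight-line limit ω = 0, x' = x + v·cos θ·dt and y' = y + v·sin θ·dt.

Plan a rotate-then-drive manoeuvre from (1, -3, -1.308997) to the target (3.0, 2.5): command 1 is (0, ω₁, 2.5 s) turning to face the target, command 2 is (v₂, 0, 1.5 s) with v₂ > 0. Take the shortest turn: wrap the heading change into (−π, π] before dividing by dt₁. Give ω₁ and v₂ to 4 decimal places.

heading to target = atan2(2.5−-3, 3−1) = 1.2220
Δθ = wrap(1.2220 − -1.3090) = 2.5310; ω₁ = Δθ/dt₁ = 1.0124
distance = √((3−1)² + (2.5−-3)²) = 5.8523; v₂ = distance/dt₂ = 3.9016

ω₁ = 1.0124, v₂ = 3.9016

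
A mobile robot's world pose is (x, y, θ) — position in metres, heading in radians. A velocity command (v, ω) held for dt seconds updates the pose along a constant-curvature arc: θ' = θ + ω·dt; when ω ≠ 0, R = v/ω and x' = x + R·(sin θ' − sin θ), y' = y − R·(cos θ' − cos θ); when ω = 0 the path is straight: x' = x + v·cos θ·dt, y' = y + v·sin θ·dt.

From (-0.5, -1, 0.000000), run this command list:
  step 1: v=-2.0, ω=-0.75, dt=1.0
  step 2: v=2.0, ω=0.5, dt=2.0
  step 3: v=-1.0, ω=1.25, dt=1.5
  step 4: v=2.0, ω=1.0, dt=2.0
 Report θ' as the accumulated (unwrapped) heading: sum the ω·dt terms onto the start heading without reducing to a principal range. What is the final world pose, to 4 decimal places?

step 1: θ'=-0.7500 (R=2.6667) → pose (-2.3177, -0.2845, -0.7500)
step 2: θ'=0.2500 (R=4.0000) → pose (1.3985, -1.2334, 0.2500)
step 3: θ'=2.1250 (R=-0.8000) → pose (0.9161, -2.4295, 2.1250)
step 4: θ'=4.1250 (R=2.0000) → pose (-2.4493, -2.3737, 4.1250)

(-2.4493, -2.3737, 4.1250)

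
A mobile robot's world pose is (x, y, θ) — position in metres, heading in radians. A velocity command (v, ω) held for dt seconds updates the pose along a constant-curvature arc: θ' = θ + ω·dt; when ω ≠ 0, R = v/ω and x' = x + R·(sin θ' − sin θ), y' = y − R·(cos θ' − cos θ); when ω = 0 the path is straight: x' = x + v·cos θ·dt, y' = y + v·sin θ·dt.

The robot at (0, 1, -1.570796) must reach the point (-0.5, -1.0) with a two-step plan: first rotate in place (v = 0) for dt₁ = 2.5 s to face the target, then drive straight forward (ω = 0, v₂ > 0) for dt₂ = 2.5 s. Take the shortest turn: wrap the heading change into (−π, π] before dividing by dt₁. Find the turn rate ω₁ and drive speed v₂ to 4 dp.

heading to target = atan2(-1−1, -0.5−0) = -1.8158
Δθ = wrap(-1.8158 − -1.5708) = -0.2450; ω₁ = Δθ/dt₁ = -0.0980
distance = √((-0.5−0)² + (-1−1)²) = 2.0616; v₂ = distance/dt₂ = 0.8246

ω₁ = -0.0980, v₂ = 0.8246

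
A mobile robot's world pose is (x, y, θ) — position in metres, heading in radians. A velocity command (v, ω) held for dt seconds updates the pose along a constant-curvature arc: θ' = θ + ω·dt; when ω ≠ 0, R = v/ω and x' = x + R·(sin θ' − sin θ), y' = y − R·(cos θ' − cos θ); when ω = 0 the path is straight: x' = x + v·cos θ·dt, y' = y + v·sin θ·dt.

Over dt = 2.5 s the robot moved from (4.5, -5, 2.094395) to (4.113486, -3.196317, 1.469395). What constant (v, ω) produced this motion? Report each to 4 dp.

Δθ = 1.469395 − 2.094395 = -0.625000
ω = Δθ/dt = -0.625000/2.5 = -0.2500
R = −Δy/(cos θ' − cos θ) = -3.0000
v = R·ω = -3.0000·-0.2500 = 0.7500

v = 0.7500, ω = -0.2500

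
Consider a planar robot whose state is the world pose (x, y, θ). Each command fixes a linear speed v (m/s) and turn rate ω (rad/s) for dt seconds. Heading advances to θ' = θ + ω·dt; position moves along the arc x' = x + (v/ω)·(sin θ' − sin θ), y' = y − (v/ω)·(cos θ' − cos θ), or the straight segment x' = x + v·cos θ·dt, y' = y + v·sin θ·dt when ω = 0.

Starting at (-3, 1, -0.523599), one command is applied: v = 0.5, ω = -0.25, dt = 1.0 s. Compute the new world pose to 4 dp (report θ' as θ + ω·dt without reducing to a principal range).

(-2.6026, 0.6988, -0.7736)

θ' = -0.5236 + -0.25·1.0 = -0.7736
R = v/ω = 0.5/-0.25 = -2.0000
x' = -3 + -2.0000·(sin -0.7736 − sin -0.5236) = -2.6026
y' = 1 − -2.0000·(cos -0.7736 − cos -0.5236) = 0.6988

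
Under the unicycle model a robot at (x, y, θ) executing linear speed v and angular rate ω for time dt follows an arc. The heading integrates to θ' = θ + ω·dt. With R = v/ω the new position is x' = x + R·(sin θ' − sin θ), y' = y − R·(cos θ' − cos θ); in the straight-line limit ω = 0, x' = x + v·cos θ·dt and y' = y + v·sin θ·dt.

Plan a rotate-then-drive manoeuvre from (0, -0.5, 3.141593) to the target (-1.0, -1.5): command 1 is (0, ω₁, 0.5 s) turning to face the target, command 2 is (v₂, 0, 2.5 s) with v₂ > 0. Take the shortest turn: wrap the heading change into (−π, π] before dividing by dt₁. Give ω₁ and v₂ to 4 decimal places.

heading to target = atan2(-1.5−-0.5, -1−0) = -2.3562
Δθ = wrap(-2.3562 − 3.1416) = 0.7854; ω₁ = Δθ/dt₁ = 1.5708
distance = √((-1−0)² + (-1.5−-0.5)²) = 1.4142; v₂ = distance/dt₂ = 0.5657

ω₁ = 1.5708, v₂ = 0.5657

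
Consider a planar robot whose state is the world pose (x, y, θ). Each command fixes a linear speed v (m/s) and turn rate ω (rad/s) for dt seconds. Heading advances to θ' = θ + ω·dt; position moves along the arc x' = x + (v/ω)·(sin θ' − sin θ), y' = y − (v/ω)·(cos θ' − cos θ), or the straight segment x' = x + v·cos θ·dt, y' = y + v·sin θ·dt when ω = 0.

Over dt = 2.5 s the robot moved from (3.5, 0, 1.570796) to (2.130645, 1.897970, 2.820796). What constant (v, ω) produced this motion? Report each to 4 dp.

v = 1.0000, ω = 0.5000

Δθ = 2.820796 − 1.570796 = 1.250000
ω = Δθ/dt = 1.250000/2.5 = 0.5000
R = −Δy/(cos θ' − cos θ) = 2.0000
v = R·ω = 2.0000·0.5000 = 1.0000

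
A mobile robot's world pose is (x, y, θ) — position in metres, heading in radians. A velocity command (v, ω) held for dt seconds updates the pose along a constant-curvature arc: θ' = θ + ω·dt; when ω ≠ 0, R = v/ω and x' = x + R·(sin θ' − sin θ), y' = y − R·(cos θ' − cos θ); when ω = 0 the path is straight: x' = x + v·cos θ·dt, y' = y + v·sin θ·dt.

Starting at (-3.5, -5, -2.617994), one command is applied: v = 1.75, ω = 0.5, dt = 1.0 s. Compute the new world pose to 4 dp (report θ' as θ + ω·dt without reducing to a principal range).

(-4.7390, -6.2101, -2.1180)

θ' = -2.6180 + 0.5·1.0 = -2.1180
R = v/ω = 1.75/0.5 = 3.5000
x' = -3.5 + 3.5000·(sin -2.1180 − sin -2.6180) = -4.7390
y' = -5 − 3.5000·(cos -2.1180 − cos -2.6180) = -6.2101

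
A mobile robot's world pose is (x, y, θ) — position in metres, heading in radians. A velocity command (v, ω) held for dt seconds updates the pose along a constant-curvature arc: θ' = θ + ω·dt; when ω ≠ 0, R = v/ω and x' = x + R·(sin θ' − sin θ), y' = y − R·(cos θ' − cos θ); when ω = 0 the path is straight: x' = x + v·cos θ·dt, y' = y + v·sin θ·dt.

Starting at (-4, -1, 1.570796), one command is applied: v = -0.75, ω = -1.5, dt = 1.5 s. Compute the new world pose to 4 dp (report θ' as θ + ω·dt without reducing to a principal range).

(-4.8141, -1.3890, -0.6792)

θ' = 1.5708 + -1.5·1.5 = -0.6792
R = v/ω = -0.75/-1.5 = 0.5000
x' = -4 + 0.5000·(sin -0.6792 − sin 1.5708) = -4.8141
y' = -1 − 0.5000·(cos -0.6792 − cos 1.5708) = -1.3890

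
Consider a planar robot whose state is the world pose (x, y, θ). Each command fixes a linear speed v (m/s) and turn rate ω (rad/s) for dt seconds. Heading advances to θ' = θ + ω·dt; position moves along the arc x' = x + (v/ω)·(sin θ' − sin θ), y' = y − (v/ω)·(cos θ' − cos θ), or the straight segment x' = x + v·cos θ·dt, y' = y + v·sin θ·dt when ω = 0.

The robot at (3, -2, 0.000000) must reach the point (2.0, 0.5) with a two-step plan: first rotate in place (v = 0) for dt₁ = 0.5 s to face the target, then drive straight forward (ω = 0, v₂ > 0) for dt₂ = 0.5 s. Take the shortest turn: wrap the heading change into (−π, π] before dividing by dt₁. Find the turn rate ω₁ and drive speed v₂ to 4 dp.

heading to target = atan2(0.5−-2, 2−3) = 1.9513
Δθ = wrap(1.9513 − 0.0000) = 1.9513; ω₁ = Δθ/dt₁ = 3.9026
distance = √((2−3)² + (0.5−-2)²) = 2.6926; v₂ = distance/dt₂ = 5.3852

ω₁ = 3.9026, v₂ = 5.3852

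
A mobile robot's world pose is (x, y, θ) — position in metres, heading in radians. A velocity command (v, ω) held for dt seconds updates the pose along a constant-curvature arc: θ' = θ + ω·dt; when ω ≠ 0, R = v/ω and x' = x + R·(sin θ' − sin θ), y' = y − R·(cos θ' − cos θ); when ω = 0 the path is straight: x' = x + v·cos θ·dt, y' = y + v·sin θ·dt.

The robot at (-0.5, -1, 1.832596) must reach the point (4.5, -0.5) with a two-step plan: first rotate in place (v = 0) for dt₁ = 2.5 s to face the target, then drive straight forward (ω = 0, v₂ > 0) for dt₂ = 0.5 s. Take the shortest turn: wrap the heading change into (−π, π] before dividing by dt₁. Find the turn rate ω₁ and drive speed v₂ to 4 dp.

heading to target = atan2(-0.5−-1, 4.5−-0.5) = 0.0997
Δθ = wrap(0.0997 − 1.8326) = -1.7329; ω₁ = Δθ/dt₁ = -0.6932
distance = √((4.5−-0.5)² + (-0.5−-1)²) = 5.0249; v₂ = distance/dt₂ = 10.0499

ω₁ = -0.6932, v₂ = 10.0499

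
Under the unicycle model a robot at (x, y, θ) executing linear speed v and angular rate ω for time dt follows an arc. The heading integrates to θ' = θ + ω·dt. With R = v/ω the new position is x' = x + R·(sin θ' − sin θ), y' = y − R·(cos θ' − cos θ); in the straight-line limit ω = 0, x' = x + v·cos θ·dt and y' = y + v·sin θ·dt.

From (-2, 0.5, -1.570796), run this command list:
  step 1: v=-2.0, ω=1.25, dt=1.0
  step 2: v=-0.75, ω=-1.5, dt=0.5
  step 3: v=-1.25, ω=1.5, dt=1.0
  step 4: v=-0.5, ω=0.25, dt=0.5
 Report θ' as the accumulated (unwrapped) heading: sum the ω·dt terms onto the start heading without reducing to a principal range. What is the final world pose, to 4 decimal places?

step 1: θ'=-0.3208 (R=-1.6000) → pose (-3.0955, 2.0184, -0.3208)
step 2: θ'=-1.0708 (R=0.5000) → pose (-3.3766, 2.2532, -1.0708)
step 3: θ'=0.4292 (R=-0.8333) → pose (-4.4547, 2.6114, 0.4292)
step 4: θ'=0.5542 (R=-2.0000) → pose (-4.6750, 2.4934, 0.5542)

(-4.6750, 2.4934, 0.5542)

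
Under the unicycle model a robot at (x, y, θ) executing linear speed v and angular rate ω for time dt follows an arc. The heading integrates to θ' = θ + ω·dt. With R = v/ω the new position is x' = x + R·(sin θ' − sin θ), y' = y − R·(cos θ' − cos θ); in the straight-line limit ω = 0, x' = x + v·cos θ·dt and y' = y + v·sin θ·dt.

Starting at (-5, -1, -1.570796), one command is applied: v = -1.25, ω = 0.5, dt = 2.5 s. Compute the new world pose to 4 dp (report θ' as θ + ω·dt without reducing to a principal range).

θ' = -1.5708 + 0.5·2.5 = -0.3208
R = v/ω = -1.25/0.5 = -2.5000
x' = -5 + -2.5000·(sin -0.3208 − sin -1.5708) = -6.7117
y' = -1 − -2.5000·(cos -0.3208 − cos -1.5708) = 1.3725

(-6.7117, 1.3725, -0.3208)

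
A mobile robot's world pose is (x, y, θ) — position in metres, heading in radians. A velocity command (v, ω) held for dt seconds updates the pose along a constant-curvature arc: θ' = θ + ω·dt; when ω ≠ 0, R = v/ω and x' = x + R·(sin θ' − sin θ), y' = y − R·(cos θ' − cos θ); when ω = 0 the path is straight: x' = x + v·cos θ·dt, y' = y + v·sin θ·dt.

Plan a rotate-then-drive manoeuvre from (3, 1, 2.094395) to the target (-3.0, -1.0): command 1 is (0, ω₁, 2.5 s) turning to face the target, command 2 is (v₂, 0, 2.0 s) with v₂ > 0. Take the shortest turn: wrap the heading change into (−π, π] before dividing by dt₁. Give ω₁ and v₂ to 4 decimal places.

heading to target = atan2(-1−1, -3−3) = -2.8198
Δθ = wrap(-2.8198 − 2.0944) = 1.3689; ω₁ = Δθ/dt₁ = 0.5476
distance = √((-3−3)² + (-1−1)²) = 6.3246; v₂ = distance/dt₂ = 3.1623

ω₁ = 0.5476, v₂ = 3.1623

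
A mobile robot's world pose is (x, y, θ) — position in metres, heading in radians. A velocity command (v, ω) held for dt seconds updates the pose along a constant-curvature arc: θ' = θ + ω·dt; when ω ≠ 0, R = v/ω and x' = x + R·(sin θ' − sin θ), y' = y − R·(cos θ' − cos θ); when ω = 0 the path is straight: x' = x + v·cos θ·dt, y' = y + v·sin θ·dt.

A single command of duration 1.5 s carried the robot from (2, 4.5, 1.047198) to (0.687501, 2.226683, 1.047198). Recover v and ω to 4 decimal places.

Δθ = 1.047198 − 1.047198 = 0.000000
ω = Δθ/dt = 0.000000/1.5 = 0.0000
ω = 0 → v = (Δx·cos θ + Δy·sin θ)/dt = -1.7500

v = -1.7500, ω = 0.0000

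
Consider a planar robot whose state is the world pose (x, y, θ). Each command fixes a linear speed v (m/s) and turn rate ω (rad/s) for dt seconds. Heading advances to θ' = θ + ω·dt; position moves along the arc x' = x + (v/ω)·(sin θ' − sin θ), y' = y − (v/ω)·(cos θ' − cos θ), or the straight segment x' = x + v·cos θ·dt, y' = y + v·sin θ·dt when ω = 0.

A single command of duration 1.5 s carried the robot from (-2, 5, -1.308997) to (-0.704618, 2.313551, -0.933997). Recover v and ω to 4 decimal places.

v = 2.0000, ω = 0.2500

Δθ = -0.933997 − -1.308997 = 0.375000
ω = Δθ/dt = 0.375000/1.5 = 0.2500
R = −Δy/(cos θ' − cos θ) = 8.0000
v = R·ω = 8.0000·0.2500 = 2.0000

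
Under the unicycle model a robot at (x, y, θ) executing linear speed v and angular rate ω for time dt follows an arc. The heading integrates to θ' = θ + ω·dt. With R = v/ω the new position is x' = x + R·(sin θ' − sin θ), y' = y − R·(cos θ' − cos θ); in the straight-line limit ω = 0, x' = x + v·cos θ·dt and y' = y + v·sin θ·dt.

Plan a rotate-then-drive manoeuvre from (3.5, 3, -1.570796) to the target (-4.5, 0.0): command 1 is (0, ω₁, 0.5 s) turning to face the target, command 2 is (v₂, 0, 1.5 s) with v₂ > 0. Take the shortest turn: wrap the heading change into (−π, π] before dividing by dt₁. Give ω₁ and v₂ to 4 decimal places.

ω₁ = -2.4241, v₂ = 5.6960

heading to target = atan2(0−3, -4.5−3.5) = -2.7828
Δθ = wrap(-2.7828 − -1.5708) = -1.2120; ω₁ = Δθ/dt₁ = -2.4241
distance = √((-4.5−3.5)² + (0−3)²) = 8.5440; v₂ = distance/dt₂ = 5.6960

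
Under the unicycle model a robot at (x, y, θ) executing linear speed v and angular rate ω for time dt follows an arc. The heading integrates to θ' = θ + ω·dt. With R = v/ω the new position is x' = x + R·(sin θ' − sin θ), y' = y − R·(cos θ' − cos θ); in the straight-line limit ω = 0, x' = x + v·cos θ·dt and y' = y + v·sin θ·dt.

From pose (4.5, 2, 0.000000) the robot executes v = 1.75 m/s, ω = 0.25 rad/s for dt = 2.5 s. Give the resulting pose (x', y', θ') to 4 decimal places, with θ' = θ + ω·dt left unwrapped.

(8.5957, 3.3233, 0.6250)

θ' = 0.0000 + 0.25·2.5 = 0.6250
R = v/ω = 1.75/0.25 = 7.0000
x' = 4.5 + 7.0000·(sin 0.6250 − sin 0.0000) = 8.5957
y' = 2 − 7.0000·(cos 0.6250 − cos 0.0000) = 3.3233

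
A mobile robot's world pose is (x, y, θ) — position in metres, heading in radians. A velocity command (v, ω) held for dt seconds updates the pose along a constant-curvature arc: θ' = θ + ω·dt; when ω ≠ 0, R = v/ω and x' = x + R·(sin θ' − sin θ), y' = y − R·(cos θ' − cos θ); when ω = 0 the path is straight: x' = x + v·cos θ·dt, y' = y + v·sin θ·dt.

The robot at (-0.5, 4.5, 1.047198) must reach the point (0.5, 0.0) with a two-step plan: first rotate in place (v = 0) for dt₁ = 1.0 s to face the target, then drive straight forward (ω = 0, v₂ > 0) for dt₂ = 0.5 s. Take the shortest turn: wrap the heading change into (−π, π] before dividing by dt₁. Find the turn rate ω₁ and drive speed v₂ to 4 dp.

heading to target = atan2(0−4.5, 0.5−-0.5) = -1.3521
Δθ = wrap(-1.3521 − 1.0472) = -2.3993; ω₁ = Δθ/dt₁ = -2.3993
distance = √((0.5−-0.5)² + (0−4.5)²) = 4.6098; v₂ = distance/dt₂ = 9.2195

ω₁ = -2.3993, v₂ = 9.2195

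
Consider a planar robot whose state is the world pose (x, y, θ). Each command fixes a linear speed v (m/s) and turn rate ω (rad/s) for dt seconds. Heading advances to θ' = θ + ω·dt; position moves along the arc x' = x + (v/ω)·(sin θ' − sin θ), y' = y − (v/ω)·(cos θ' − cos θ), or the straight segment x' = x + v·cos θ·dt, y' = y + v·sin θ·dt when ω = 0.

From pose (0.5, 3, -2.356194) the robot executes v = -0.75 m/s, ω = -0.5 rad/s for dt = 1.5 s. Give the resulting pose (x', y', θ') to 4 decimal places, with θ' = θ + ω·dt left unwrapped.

(1.5076, 3.4384, -3.1062)

θ' = -2.3562 + -0.5·1.5 = -3.1062
R = v/ω = -0.75/-0.5 = 1.5000
x' = 0.5 + 1.5000·(sin -3.1062 − sin -2.3562) = 1.5076
y' = 3 − 1.5000·(cos -3.1062 − cos -2.3562) = 3.4384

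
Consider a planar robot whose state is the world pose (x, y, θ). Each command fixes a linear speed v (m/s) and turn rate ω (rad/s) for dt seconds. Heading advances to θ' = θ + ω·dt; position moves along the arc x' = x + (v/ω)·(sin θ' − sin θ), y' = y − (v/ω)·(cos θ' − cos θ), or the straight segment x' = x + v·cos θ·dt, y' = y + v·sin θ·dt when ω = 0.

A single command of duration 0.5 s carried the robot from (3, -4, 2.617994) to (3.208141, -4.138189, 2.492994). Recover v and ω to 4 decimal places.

v = -0.5000, ω = -0.2500

Δθ = 2.492994 − 2.617994 = -0.125000
ω = Δθ/dt = -0.125000/0.5 = -0.2500
R = Δx/(sin θ' − sin θ) = 2.0000
v = R·ω = 2.0000·-0.2500 = -0.5000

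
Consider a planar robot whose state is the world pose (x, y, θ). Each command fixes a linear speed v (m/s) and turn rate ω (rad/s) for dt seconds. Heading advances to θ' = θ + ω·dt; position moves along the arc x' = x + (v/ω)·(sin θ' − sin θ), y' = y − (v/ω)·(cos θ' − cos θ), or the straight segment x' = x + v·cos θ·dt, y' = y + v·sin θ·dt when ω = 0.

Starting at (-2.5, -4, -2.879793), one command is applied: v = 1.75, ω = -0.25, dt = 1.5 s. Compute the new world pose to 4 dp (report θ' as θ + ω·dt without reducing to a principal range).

(-5.1024, -4.1937, -3.2548)

θ' = -2.8798 + -0.25·1.5 = -3.2548
R = v/ω = 1.75/-0.25 = -7.0000
x' = -2.5 + -7.0000·(sin -3.2548 − sin -2.8798) = -5.1024
y' = -4 − -7.0000·(cos -3.2548 − cos -2.8798) = -4.1937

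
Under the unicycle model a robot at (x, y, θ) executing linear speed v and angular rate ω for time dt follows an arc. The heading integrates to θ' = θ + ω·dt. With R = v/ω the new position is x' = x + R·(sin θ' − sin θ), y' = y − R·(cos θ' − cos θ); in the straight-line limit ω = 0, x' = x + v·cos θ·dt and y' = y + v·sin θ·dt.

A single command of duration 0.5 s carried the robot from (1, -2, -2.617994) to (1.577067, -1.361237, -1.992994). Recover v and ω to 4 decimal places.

Δθ = -1.992994 − -2.617994 = 0.625000
ω = Δθ/dt = 0.625000/0.5 = 1.2500
R = −Δy/(cos θ' − cos θ) = -1.4000
v = R·ω = -1.4000·1.2500 = -1.7500

v = -1.7500, ω = 1.2500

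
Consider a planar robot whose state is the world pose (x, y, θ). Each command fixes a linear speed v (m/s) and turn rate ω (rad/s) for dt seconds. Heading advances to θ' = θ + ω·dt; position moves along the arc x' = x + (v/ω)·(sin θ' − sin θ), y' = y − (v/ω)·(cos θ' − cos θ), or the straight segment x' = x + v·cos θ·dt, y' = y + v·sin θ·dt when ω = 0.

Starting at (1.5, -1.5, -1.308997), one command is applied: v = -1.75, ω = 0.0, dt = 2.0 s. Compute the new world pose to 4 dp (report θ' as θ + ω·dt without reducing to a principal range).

θ' = -1.3090 + 0.0·2.0 = -1.3090
ω = 0 → straight: x' = 1.5 + -1.75·cos(-1.3090)·2.0 = 0.5941
y' = -1.5 + -1.75·sin(-1.3090)·2.0 = 1.8807

(0.5941, 1.8807, -1.3090)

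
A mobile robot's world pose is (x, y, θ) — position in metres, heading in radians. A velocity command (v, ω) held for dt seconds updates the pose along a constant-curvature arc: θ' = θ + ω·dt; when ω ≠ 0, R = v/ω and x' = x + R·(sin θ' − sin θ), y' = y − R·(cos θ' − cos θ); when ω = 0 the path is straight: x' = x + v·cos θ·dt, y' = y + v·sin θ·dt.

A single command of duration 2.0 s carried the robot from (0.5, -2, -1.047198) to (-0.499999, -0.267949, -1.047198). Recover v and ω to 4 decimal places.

v = -1.0000, ω = 0.0000

Δθ = -1.047198 − -1.047198 = 0.000000
ω = Δθ/dt = 0.000000/2.0 = 0.0000
ω = 0 → v = (Δx·cos θ + Δy·sin θ)/dt = -1.0000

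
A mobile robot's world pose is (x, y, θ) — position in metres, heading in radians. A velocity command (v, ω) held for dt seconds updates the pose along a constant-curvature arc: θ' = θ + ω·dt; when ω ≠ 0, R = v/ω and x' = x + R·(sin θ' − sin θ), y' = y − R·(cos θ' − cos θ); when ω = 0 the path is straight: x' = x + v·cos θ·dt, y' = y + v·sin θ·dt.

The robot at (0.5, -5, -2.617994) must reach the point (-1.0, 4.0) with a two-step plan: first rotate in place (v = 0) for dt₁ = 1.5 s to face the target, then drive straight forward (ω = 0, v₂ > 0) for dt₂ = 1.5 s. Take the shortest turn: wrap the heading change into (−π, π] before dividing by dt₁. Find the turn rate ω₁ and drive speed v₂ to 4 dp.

ω₁ = -1.2862, v₂ = 6.0828

heading to target = atan2(4−-5, -1−0.5) = 1.7359
Δθ = wrap(1.7359 − -2.6180) = -1.9292; ω₁ = Δθ/dt₁ = -1.2862
distance = √((-1−0.5)² + (4−-5)²) = 9.1241; v₂ = distance/dt₂ = 6.0828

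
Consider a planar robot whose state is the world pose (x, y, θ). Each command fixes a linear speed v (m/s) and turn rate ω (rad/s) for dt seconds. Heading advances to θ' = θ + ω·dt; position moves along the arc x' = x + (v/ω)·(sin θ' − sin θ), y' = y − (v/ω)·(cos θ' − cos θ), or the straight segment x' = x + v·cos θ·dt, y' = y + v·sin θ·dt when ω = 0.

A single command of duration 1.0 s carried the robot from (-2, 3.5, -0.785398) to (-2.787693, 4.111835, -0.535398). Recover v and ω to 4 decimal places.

v = -1.0000, ω = 0.2500

Δθ = -0.535398 − -0.785398 = 0.250000
ω = Δθ/dt = 0.250000/1.0 = 0.2500
R = Δx/(sin θ' − sin θ) = -4.0000
v = R·ω = -4.0000·0.2500 = -1.0000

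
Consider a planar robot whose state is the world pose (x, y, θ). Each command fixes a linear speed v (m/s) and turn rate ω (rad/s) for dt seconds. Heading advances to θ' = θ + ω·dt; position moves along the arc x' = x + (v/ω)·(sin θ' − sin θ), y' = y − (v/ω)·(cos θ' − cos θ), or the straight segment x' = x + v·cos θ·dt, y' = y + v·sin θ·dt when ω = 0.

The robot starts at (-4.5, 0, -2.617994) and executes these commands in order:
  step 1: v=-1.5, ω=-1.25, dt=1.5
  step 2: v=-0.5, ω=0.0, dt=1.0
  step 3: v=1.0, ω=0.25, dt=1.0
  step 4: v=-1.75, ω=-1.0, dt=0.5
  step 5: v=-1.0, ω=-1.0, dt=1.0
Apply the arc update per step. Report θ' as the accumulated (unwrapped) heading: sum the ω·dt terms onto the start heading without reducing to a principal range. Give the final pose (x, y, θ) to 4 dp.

step 1: θ'=-4.4930 (R=1.2000) → pose (-2.7288, -0.7781, -4.4930)
step 2: θ'=-4.4930 (straight) → pose (-2.6199, -1.2661, -4.4930)
step 3: θ'=-4.2430 (R=4.0000) → pose (-2.9567, -0.3272, -4.2430)
step 4: θ'=-4.7430 (R=1.7500) → pose (-2.7682, -1.1724, -4.7430)
step 5: θ'=-5.7430 (R=1.0000) → pose (-3.2535, -1.9994, -5.7430)

(-3.2535, -1.9994, -5.7430)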